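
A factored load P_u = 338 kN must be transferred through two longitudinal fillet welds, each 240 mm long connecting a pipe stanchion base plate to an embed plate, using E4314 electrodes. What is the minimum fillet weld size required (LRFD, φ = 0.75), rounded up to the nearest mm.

w = 6 mm

E43XX → F_EXX = 430 MPa.
Total weld length L = 480 mm.
Required throat t_e = P_u / (φ × 0.6 F_EXX × L) = 338 / (0.75 × 0.6 × 430 × 480 × 10⁻³) = 3.639 mm.
Required leg w = t_e / 0.707 = 5.147 mm → use 6 mm.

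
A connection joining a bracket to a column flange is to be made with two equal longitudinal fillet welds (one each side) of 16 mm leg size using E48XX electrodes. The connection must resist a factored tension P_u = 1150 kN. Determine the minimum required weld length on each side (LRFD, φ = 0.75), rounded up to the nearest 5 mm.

E48XX → F_EXX = 480 MPa.
Throat t_e = 0.707 × 16 = 11.31 mm.
φr_n = 0.75 × 0.6 × 480 × 11.31 × 10⁻³ = 2.443 kN/mm.
L_req = P_u / φr_n = 1150 / 2.443 = 470.7 mm total.
Per side: 470.7 / 2 = 235.3 mm.
Round up → use L = 240 mm on each side.

L = 240 mm on each side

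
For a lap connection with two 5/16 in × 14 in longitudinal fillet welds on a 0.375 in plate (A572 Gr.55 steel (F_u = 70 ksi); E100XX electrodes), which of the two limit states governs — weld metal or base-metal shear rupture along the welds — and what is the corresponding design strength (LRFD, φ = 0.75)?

E100XX → F_EXX = 100 ksi.
t_e = 0.707 × 0.3125 = 0.2209 in; L = 28 in.
Weld metal: φR_n = 0.75 × 0.6 × 100 × 0.2209 × 28 = 278.4 kip.
Base metal (shear rupture): φR_n = 0.75 × 0.6 × 70 × 0.375 × 28 = 330.8 kip.
Governing: weld metal.

φR_n ≈ 278 kip (weld metal governs)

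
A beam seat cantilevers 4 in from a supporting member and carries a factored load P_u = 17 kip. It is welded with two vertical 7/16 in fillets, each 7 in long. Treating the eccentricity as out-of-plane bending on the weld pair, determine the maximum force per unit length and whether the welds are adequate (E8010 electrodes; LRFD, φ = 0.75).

f_max ≈ 4.34 kip/in; adequate

E80XX → F_EXX = 80 ksi.
L_w = 2 × 7 = 14 in; section modulus (unit throat) S = 2 × L²/6 = 16.33 in².
Direct shear f_v = P/L_w = 17/14 = 1.214 kip/in.
Moment M = P × e = 17 × 4 = 68 kip·in; bending f_b = M/S = 4.163 kip/in.
f_max = √(f_v² + f_b²) = √(1.214² + 4.163²) = 4.337 kip/in.
φr_n = 0.75 × 0.6 × 80 × (0.707 × 0.4375) = 11.14 kip/in → adequate.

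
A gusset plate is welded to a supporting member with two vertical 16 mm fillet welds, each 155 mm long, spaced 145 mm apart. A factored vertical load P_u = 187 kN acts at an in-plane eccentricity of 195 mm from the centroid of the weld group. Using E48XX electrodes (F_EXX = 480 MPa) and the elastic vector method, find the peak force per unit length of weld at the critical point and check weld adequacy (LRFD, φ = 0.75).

f_max ≈ 2180 N/mm; adequate

Total weld length L_w = 310 mm. Treat welds as unit-width lines.
Polar moment about centroid: J = 2[d³/12 + d(b/2)²] = 2[155³/12 + 155×72.5²] = 2250000 mm³.
Direct shear f_v = P/L_w = 187×10³ / 310 = 603.2 N/mm (vertical).
Torsion M = P·e = 187×10³ × 195 = 36465000 N·mm.
Critical point at (x, y) = (72.5, 77.5) from centroid. f_tx = M·y/J = 1256 N/mm; f_ty = M·x/J = 1175 N/mm.
Resultant f_max = √[f_tx² + (f_v + f_ty)²] = √[1256² + (603.2 + 1175)²] = 2177 N/mm.
Capacity per unit length: φr_n = 0.75 × 0.6 × 480 × (0.707 × 16) = 2443 N/mm.
2177 ≤ 2443 → adequate.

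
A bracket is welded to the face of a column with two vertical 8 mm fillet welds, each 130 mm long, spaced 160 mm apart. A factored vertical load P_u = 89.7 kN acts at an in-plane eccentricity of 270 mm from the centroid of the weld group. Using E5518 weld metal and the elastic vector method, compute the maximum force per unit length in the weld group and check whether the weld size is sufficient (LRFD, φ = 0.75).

f_max ≈ 1510 N/mm; NOT adequate

E55XX → F_EXX = 550 MPa.
Total weld length L_w = 260 mm. Treat welds as unit-width lines.
Polar moment about centroid: J = 2[d³/12 + d(b/2)²] = 2[130³/12 + 130×80²] = 2030000 mm³.
Direct shear f_v = P/L_w = 89.7×10³ / 260 = 345 N/mm (vertical).
Torsion M = P·e = 89.7×10³ × 270 = 24219000 N·mm.
Critical point at (x, y) = (80, 65) from centroid. f_tx = M·y/J = 775.4 N/mm; f_ty = M·x/J = 954.4 N/mm.
Resultant f_max = √[f_tx² + (f_v + f_ty)²] = √[775.4² + (345 + 954.4)²] = 1513 N/mm.
Capacity per unit length: φr_n = 0.75 × 0.6 × 550 × (0.707 × 8) = 1400 N/mm.
1513 > 1400 → NOT adequate.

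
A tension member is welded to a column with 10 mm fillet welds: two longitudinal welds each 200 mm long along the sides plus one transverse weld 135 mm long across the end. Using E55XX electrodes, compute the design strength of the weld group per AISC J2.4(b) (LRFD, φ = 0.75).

E55XX → F_EXX = 550 MPa.
t_e = 0.707 × 10 = 7.07 mm.
R_nwl = 0.6 × 550 × 7.07 × 400 × 10⁻³ = 933.2 kN (longitudinal, 2 welds).
R_nwt = 0.6 × 550 × 7.07 × 135 × 10⁻³ = 315 kN (transverse, base value).
(i) R_nwl + R_nwt = 1248 kN; (ii) 0.85 R_nwl + 1.5 R_nwt = 1266 kN.
R_n = max = 1266 kN [governs: (ii)]; φR_n = 949.3 kN.

φR_n ≈ 949 kN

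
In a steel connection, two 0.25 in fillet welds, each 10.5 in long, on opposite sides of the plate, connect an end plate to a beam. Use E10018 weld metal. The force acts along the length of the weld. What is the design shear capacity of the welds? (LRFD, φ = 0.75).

φR_n ≈ 167 kips

E100XX → F_EXX = 100 ksi.
Effective throat t_e = 0.707 × 0.25 = 0.1767 in.
Total length L = 21 in; A_we = 0.1767 × 21 = 3.712 in².
F_nw = 0.6 F_EXX = 0.6 × 100 = 60 ksi.
φR_n = 0.75 × 60 × 3.712 = 167 kips.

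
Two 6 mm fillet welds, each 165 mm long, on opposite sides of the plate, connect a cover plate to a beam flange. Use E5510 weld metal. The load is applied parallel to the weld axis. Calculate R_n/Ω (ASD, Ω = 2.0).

R_n/Ω ≈ 231 kN

E55XX → F_EXX = 550 MPa.
Effective throat t_e = 0.707 × 6 = 4.242 mm.
Total length L = 330 mm; A_we = 4.242 × 330 = 1400 mm².
F_nw = 0.6 F_EXX = 0.6 × 550 = 330 MPa.
R_n = 330 × 1400 × 10⁻³ = 462 kN; R_n/Ω = 462/2.0 = 231 kN.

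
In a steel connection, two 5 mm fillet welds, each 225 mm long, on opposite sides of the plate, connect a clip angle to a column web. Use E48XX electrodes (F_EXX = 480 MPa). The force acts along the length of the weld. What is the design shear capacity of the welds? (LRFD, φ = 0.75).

Effective throat t_e = 0.707 × 5 = 3.535 mm.
Total length L = 450 mm; A_we = 3.535 × 450 = 1591 mm².
F_nw = 0.6 F_EXX = 0.6 × 480 = 288 MPa.
φR_n = 0.75 × 288 × 1591 × 10⁻³ = 343.6 kN.

φR_n ≈ 344 kN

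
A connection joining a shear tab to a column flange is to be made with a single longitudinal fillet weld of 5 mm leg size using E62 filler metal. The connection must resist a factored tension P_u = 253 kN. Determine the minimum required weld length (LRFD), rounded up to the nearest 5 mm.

E62XX → F_EXX = 620 MPa.
Throat t_e = 0.707 × 5 = 3.535 mm.
φr_n = 0.75 × 0.6 × 620 × 3.535 × 10⁻³ = 0.9863 kN/mm.
L_req = P_u / φr_n = 253 / 0.9863 = 256.5 mm total.
Round up → use L = 260 mm.

L = 260 mm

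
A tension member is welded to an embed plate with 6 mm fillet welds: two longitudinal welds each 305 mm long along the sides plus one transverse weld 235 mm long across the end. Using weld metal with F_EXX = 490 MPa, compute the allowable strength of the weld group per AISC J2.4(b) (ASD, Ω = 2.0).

R_n/Ω ≈ 543 kN

t_e = 0.707 × 6 = 4.242 mm.
R_nwl = 0.6 × 490 × 4.242 × 610 × 10⁻³ = 760.8 kN (longitudinal, 2 welds).
R_nwt = 0.6 × 490 × 4.242 × 235 × 10⁻³ = 293.1 kN (transverse, base value).
(i) R_nwl + R_nwt = 1054 kN; (ii) 0.85 R_nwl + 1.5 R_nwt = 1086 kN.
R_n = max = 1086 kN [governs: (ii)]; R_n/Ω = 543.1 kN.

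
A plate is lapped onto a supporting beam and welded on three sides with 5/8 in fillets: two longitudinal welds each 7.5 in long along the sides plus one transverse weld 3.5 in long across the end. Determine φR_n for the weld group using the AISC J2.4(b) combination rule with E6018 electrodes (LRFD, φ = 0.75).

φR_n ≈ 221 kips

E60XX → F_EXX = 60 ksi.
t_e = 0.707 × 0.625 = 0.4419 in.
R_nwl = 0.6 × 60 × 0.4419 × 15 = 238.6 kips (longitudinal, 2 welds).
R_nwt = 0.6 × 60 × 0.4419 × 3.5 = 55.68 kips (transverse, base value).
(i) R_nwl + R_nwt = 294.3 kips; (ii) 0.85 R_nwl + 1.5 R_nwt = 286.3 kips.
R_n = max = 294.3 kips [governs: (i)]; φR_n = 220.7 kips.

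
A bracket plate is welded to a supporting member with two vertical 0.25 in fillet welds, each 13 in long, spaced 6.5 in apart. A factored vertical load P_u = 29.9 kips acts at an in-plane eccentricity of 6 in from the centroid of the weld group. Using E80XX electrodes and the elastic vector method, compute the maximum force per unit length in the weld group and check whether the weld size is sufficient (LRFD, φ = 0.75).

f_max ≈ 2.75 kip/in; adequate

E80XX → F_EXX = 80 ksi.
Total weld length L_w = 26 in. Treat welds as unit-width lines.
Polar moment about centroid: J = 2[d³/12 + d(b/2)²] = 2[13³/12 + 13×3.25²] = 640.8 in³.
Direct shear f_v = P/L_w = 29.9 / 26 = 1.15 kip/in (vertical).
Torsion M = P·e = 29.9 × 6 = 179.4 kip·in.
Critical point at (x, y) = (3.25, 6.5) from centroid. f_tx = M·y/J = 1.82 kip/in; f_ty = M·x/J = 0.9099 kip/in.
Resultant f_max = √[f_tx² + (f_v + f_ty)²] = √[1.82² + (1.15 + 0.9099)²] = 2.749 kip/in.
Capacity per unit length: φr_n = 0.75 × 0.6 × 80 × (0.707 × 0.25) = 6.363 kip/in.
2.749 ≤ 6.363 → adequate.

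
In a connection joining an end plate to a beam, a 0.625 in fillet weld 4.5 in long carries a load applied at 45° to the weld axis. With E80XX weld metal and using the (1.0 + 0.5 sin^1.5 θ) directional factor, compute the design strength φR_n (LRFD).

φR_n ≈ 92.9 kips

E80XX → F_EXX = 80 ksi.
t_e = 0.707 × 0.625 = 0.4419 in; A_we = 0.4419 × 4.5 = 1.988 in².
Directional factor: 1.0 + 0.5 sin^1.5(45°) = 1.297.
F_nw = 0.6 × 80 × 1.297 = 62.27 ksi.
φR_n = 0.75 × 62.27 × 1.988 = 92.87 kips.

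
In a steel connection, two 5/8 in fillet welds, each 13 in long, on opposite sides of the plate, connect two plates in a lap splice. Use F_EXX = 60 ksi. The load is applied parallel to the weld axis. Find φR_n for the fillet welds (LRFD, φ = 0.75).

φR_n ≈ 310 kip

Effective throat t_e = 0.707 × 0.625 = 0.4419 in.
Total length L = 26 in; A_we = 0.4419 × 26 = 11.49 in².
F_nw = 0.6 F_EXX = 0.6 × 60 = 36 ksi.
φR_n = 0.75 × 36 × 11.49 = 310.2 kip.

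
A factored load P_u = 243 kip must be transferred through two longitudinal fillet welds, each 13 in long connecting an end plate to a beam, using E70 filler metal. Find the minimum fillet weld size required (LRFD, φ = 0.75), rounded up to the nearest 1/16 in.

E70XX → F_EXX = 70 ksi.
Total weld length L = 26 in.
Required throat t_e = P_u / (φ × 0.6 F_EXX × L) = 243 / (0.75 × 0.6 × 70 × 26) = 0.2967 in.
Required leg w = t_e / 0.707 = 0.4197 in → use 7/16 in.

w = 7/16 in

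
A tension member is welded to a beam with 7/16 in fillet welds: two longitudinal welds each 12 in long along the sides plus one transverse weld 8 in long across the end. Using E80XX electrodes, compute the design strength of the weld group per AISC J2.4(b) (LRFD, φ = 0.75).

φR_n ≈ 361 kips

E80XX → F_EXX = 80 ksi.
t_e = 0.707 × 0.4375 = 0.3093 in.
R_nwl = 0.6 × 80 × 0.3093 × 24 = 356.3 kips (longitudinal, 2 welds).
R_nwt = 0.6 × 80 × 0.3093 × 8 = 118.8 kips (transverse, base value).
(i) R_nwl + R_nwt = 475.1 kips; (ii) 0.85 R_nwl + 1.5 R_nwt = 481 kips.
R_n = max = 481 kips [governs: (ii)]; φR_n = 360.8 kips.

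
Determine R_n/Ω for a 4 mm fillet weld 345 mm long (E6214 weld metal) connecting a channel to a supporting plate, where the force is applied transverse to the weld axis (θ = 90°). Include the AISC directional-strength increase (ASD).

E62XX → F_EXX = 620 MPa.
t_e = 0.707 × 4 = 2.828 mm; A_we = 2.828 × 345 = 975.7 mm².
Directional factor: 1.0 + 0.5 sin^1.5(90°) = 1.5.
F_nw = 0.6 × 620 × 1.5 = 558 MPa.
R_n/Ω = (558 × 975.7) / 2.0 × 10⁻³ = 272.2 kN.

R_n/Ω ≈ 272 kN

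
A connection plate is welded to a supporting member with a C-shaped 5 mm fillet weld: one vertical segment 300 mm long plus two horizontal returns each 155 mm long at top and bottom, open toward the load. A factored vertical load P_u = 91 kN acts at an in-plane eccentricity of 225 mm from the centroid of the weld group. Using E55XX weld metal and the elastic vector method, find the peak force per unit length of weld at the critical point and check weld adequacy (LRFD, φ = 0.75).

E55XX → F_EXX = 550 MPa.
Total weld length L_w = 610 mm. Treat welds as unit-width lines.
Centroid: x̄ = 2×155×77.5 / 610 = 39.39 mm from the vertical weld.
Polar moment about centroid: J = I_x + I_y = [300³/12 + 2×155×150²] + [300×39.39² + 2(155³/12 + 155×38.11²)] = 10760000 mm³.
Direct shear f_v = P/L_w = 91×10³ / 610 = 149.2 N/mm (vertical).
Torsion M = P·e = 91×10³ × 225 = 20475000 N·mm.
Critical point at (x, y) = (115.6, 150) from centroid. f_tx = M·y/J = 285.4 N/mm; f_ty = M·x/J = 220 N/mm.
Resultant f_max = √[f_tx² + (f_v + f_ty)²] = √[285.4² + (149.2 + 220)²] = 466.6 N/mm.
Capacity per unit length: φr_n = 0.75 × 0.6 × 550 × (0.707 × 5) = 874.9 N/mm.
466.6 ≤ 874.9 → adequate.

f_max ≈ 467 N/mm; adequate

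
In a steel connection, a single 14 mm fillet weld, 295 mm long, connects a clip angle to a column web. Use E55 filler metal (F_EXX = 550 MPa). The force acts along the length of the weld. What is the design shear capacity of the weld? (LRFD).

Effective throat t_e = 0.707 × 14 = 9.898 mm.
Total length L = 295 mm; A_we = 9.898 × 295 = 2920 mm².
F_nw = 0.6 F_EXX = 0.6 × 550 = 330 MPa.
φR_n = 0.75 × 330 × 2920 × 10⁻³ = 722.7 kN.

φR_n ≈ 723 kN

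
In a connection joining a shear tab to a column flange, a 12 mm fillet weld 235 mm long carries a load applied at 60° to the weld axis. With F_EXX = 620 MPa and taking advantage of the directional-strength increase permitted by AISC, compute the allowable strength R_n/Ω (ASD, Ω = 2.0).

t_e = 0.707 × 12 = 8.484 mm; A_we = 8.484 × 235 = 1994 mm².
Directional factor: 1.0 + 0.5 sin^1.5(60°) = 1.403.
F_nw = 0.6 × 620 × 1.403 = 521.9 MPa.
R_n/Ω = (521.9 × 1994) / 2.0 × 10⁻³ = 520.3 kN.

R_n/Ω ≈ 520 kN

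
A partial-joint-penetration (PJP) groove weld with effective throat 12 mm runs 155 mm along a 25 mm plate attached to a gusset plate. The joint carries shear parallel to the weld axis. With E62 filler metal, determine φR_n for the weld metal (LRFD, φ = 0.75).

E62XX → F_EXX = 620 MPa.
Effective throat (given) t_e = 12 mm.
A_we = 12 × 155 = 1860 mm².
F_nw = 0.6 F_EXX = 372 MPa.
φR_n = 0.75 × 372 × 1860 × 10⁻³ = 518.9 kN.

φR_n ≈ 519 kN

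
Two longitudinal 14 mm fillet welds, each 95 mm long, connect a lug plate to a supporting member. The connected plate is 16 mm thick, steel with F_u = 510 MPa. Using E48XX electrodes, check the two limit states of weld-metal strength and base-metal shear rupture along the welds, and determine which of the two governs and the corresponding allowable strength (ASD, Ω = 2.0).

E48XX → F_EXX = 480 MPa.
t_e = 0.707 × 14 = 9.898 mm; L = 190 mm.
Weld metal: R_n/Ω = (1/2.0) × 0.6 × 480 × 9.898 × 190 × 10⁻³ = 270.8 kN.
Base metal (shear rupture): R_n/Ω = (1/2.0) × 0.6 × 510 × 16 × 190 × 10⁻³ = 465.1 kN.
Governing: weld metal.

R_n/Ω ≈ 271 kN (weld metal governs)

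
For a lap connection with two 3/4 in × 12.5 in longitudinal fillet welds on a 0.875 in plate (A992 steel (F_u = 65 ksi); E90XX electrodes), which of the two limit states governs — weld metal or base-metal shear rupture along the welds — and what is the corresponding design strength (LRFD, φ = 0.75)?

E90XX → F_EXX = 90 ksi.
t_e = 0.707 × 0.75 = 0.5302 in; L = 25 in.
Weld metal: φR_n = 0.75 × 0.6 × 90 × 0.5302 × 25 = 536.9 kip.
Base metal (shear rupture): φR_n = 0.75 × 0.6 × 65 × 0.875 × 25 = 639.8 kip.
Governing: weld metal.

φR_n ≈ 537 kip (weld metal governs)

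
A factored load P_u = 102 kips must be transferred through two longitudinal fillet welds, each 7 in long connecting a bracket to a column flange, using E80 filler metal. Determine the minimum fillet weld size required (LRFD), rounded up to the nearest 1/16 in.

E80XX → F_EXX = 80 ksi.
Total weld length L = 14 in.
Required throat t_e = P_u / (φ × 0.6 F_EXX × L) = 102 / (0.75 × 0.6 × 80 × 14) = 0.2024 in.
Required leg w = t_e / 0.707 = 0.2863 in → use 5/16 in.

w = 5/16 in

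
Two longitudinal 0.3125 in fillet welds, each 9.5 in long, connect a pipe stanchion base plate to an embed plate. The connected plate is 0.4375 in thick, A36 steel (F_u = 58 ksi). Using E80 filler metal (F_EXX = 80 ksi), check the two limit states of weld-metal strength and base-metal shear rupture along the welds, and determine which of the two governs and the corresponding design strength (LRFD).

φR_n ≈ 151 kips (weld metal governs)

t_e = 0.707 × 0.3125 = 0.2209 in; L = 19 in.
Weld metal: φR_n = 0.75 × 0.6 × 80 × 0.2209 × 19 = 151.1 kips.
Base metal (shear rupture): φR_n = 0.75 × 0.6 × 58 × 0.4375 × 19 = 217 kips.
Governing: weld metal.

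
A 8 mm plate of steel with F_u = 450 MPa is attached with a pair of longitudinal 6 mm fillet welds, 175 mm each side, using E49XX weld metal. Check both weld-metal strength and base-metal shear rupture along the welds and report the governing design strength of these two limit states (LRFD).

E49XX → F_EXX = 490 MPa.
t_e = 0.707 × 6 = 4.242 mm; L = 350 mm.
Weld metal: φR_n = 0.75 × 0.6 × 490 × 4.242 × 350 × 10⁻³ = 327.4 kN.
Base metal (shear rupture): φR_n = 0.75 × 0.6 × 450 × 8 × 350 × 10⁻³ = 567 kN.
Governing: weld metal.

φR_n ≈ 327 kN (weld metal governs)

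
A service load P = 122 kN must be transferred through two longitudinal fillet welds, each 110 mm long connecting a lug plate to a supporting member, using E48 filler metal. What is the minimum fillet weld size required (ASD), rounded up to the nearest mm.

E48XX → F_EXX = 480 MPa.
Total weld length L = 220 mm.
Required throat t_e = P × Ω / (0.6 F_EXX × L) = 122 × 2.0 / (0.6 × 480 × 220 × 10⁻³) = 3.851 mm.
Required leg w = t_e / 0.707 = 5.447 mm → use 6 mm.

w = 6 mm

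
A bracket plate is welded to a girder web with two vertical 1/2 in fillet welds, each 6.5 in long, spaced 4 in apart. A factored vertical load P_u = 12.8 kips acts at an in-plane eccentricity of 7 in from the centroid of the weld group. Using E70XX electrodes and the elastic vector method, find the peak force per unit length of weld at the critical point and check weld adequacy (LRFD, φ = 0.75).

E70XX → F_EXX = 70 ksi.
Total weld length L_w = 13 in. Treat welds as unit-width lines.
Polar moment about centroid: J = 2[d³/12 + d(b/2)²] = 2[6.5³/12 + 6.5×2²] = 97.77 in³.
Direct shear f_v = P/L_w = 12.8 / 13 = 0.9846 kip/in (vertical).
Torsion M = P·e = 12.8 × 7 = 89.6 kip·in.
Critical point at (x, y) = (2, 3.25) from centroid. f_tx = M·y/J = 2.978 kip/in; f_ty = M·x/J = 1.833 kip/in.
Resultant f_max = √[f_tx² + (f_v + f_ty)²] = √[2.978² + (0.9846 + 1.833)²] = 4.1 kip/in.
Capacity per unit length: φr_n = 0.75 × 0.6 × 70 × (0.707 × 0.5) = 11.14 kip/in.
4.1 ≤ 11.14 → adequate.

f_max ≈ 4.1 kip/in; adequate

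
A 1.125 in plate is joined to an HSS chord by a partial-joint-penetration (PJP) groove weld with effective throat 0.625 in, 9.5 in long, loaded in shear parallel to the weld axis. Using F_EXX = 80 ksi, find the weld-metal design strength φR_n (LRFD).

φR_n ≈ 214 kip

Effective throat (given) t_e = 0.625 in.
A_we = 0.625 × 9.5 = 5.938 in².
F_nw = 0.6 F_EXX = 48 ksi.
φR_n = 0.75 × 48 × 5.938 = 213.8 kip.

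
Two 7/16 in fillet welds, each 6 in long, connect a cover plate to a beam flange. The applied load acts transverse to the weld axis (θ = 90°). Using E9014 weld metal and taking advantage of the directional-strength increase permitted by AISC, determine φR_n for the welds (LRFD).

E90XX → F_EXX = 90 ksi.
t_e = 0.707 × 0.4375 = 0.3093 in; A_we = 0.3093 × 12 = 3.712 in².
Directional factor: 1.0 + 0.5 sin^1.5(90°) = 1.5.
F_nw = 0.6 × 90 × 1.5 = 81 ksi.
φR_n = 0.75 × 81 × 3.712 = 225.5 kip.

φR_n ≈ 225 kip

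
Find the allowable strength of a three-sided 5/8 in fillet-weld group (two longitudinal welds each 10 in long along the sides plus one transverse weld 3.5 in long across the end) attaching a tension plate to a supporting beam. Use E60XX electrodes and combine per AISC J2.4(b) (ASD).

E60XX → F_EXX = 60 ksi.
t_e = 0.707 × 0.625 = 0.4419 in.
R_nwl = 0.6 × 60 × 0.4419 × 20 = 318.1 kips (longitudinal, 2 welds).
R_nwt = 0.6 × 60 × 0.4419 × 3.5 = 55.68 kips (transverse, base value).
(i) R_nwl + R_nwt = 373.8 kips; (ii) 0.85 R_nwl + 1.5 R_nwt = 353.9 kips.
R_n = max = 373.8 kips [governs: (i)]; R_n/Ω = 186.9 kips.

R_n/Ω ≈ 187 kips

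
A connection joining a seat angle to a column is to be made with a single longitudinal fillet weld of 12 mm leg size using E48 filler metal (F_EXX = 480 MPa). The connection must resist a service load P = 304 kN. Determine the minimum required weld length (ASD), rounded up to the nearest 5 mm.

Throat t_e = 0.707 × 12 = 8.484 mm.
r_n/Ω = (0.6 × 480 × 8.484) / 2.0 = 1222 N/mm = 1.222 kN/mm.
L_req = P / (r_n/Ω) = 304 / 1.222 = 248.8 mm total.
Round up → use L = 250 mm.

L = 250 mm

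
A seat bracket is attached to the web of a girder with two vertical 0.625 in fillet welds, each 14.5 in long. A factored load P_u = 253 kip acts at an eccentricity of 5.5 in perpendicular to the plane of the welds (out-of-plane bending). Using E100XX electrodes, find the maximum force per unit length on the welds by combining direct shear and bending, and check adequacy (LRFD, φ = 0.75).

E100XX → F_EXX = 100 ksi.
L_w = 2 × 14.5 = 29 in; section modulus (unit throat) S = 2 × L²/6 = 70.08 in².
Direct shear f_v = P/L_w = 253/29 = 8.724 kip/in.
Moment M = P × e = 253 × 5.5 = 1391.5 kip·in; bending f_b = M/S = 19.85 kip/in.
f_max = √(f_v² + f_b²) = √(8.724² + 19.85²) = 21.69 kip/in.
φr_n = 0.75 × 0.6 × 100 × (0.707 × 0.625) = 19.88 kip/in → NOT adequate.

f_max ≈ 21.7 kip/in; NOT adequate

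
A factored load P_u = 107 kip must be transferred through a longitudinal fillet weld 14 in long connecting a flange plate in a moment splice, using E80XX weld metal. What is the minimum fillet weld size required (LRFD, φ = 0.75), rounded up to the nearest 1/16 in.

E80XX → F_EXX = 80 ksi.
Total weld length L = 14 in.
Required throat t_e = P_u / (φ × 0.6 F_EXX × L) = 107 / (0.75 × 0.6 × 80 × 14) = 0.2123 in.
Required leg w = t_e / 0.707 = 0.3003 in → use 5/16 in.

w = 5/16 in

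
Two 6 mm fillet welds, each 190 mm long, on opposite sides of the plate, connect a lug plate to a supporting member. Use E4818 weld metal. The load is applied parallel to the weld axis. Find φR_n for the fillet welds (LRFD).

E48XX → F_EXX = 480 MPa.
Effective throat t_e = 0.707 × 6 = 4.242 mm.
Total length L = 380 mm; A_we = 4.242 × 380 = 1612 mm².
F_nw = 0.6 F_EXX = 0.6 × 480 = 288 MPa.
φR_n = 0.75 × 288 × 1612 × 10⁻³ = 348.2 kN.

φR_n ≈ 348 kN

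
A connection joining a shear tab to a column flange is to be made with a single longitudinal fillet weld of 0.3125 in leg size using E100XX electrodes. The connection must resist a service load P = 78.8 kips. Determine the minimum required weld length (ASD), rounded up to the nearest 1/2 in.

L = 12 in

E100XX → F_EXX = 100 ksi.
Throat t_e = 0.707 × 0.3125 = 0.2209 in.
r_n/Ω = (0.6 × 100 × 0.2209) / 2.0 = 6.628 kip/in.
L_req = P / (r_n/Ω) = 78.8 / 6.628 = 11.89 in total.
Round up → use L = 12 in.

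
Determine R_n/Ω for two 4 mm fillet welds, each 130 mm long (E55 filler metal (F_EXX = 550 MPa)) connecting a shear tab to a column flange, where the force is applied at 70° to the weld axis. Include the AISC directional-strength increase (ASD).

t_e = 0.707 × 4 = 2.828 mm; A_we = 2.828 × 260 = 735.3 mm².
Directional factor: 1.0 + 0.5 sin^1.5(70°) = 1.455.
F_nw = 0.6 × 550 × 1.455 = 480.3 MPa.
R_n/Ω = (480.3 × 735.3) / 2.0 × 10⁻³ = 176.6 kN.

R_n/Ω ≈ 177 kN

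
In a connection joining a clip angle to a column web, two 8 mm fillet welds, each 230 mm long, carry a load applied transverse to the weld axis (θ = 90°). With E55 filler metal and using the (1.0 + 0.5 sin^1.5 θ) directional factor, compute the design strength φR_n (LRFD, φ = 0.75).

φR_n ≈ 966 kN

E55XX → F_EXX = 550 MPa.
t_e = 0.707 × 8 = 5.656 mm; A_we = 5.656 × 460 = 2602 mm².
Directional factor: 1.0 + 0.5 sin^1.5(90°) = 1.5.
F_nw = 0.6 × 550 × 1.5 = 495 MPa.
φR_n = 0.75 × 495 × 2602 × 10⁻³ = 965.9 kN.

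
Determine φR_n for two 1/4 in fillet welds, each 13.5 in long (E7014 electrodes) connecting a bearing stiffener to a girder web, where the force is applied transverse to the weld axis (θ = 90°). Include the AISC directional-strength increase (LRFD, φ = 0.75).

E70XX → F_EXX = 70 ksi.
t_e = 0.707 × 0.25 = 0.1767 in; A_we = 0.1767 × 27 = 4.772 in².
Directional factor: 1.0 + 0.5 sin^1.5(90°) = 1.5.
F_nw = 0.6 × 70 × 1.5 = 63 ksi.
φR_n = 0.75 × 63 × 4.772 = 225.5 kip.

φR_n ≈ 225 kip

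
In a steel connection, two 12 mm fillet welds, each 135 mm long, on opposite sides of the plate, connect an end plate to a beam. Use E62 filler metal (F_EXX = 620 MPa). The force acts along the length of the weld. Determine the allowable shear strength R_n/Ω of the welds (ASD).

R_n/Ω ≈ 426 kN

Effective throat t_e = 0.707 × 12 = 8.484 mm.
Total length L = 270 mm; A_we = 8.484 × 270 = 2291 mm².
F_nw = 0.6 F_EXX = 0.6 × 620 = 372 MPa.
R_n = 372 × 2291 × 10⁻³ = 852.1 kN; R_n/Ω = 852.1/2.0 = 426.1 kN.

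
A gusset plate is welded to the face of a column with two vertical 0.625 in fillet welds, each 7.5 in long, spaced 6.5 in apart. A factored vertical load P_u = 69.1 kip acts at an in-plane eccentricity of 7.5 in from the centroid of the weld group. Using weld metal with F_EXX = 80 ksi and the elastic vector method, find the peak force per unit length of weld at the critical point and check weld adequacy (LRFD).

Total weld length L_w = 15 in. Treat welds as unit-width lines.
Polar moment about centroid: J = 2[d³/12 + d(b/2)²] = 2[7.5³/12 + 7.5×3.25²] = 228.8 in³.
Direct shear f_v = P/L_w = 69.1 / 15 = 4.607 kip/in (vertical).
Torsion M = P·e = 69.1 × 7.5 = 518.25 kip·in.
Critical point at (x, y) = (3.25, 3.75) from centroid. f_tx = M·y/J = 8.496 kip/in; f_ty = M·x/J = 7.363 kip/in.
Resultant f_max = √[f_tx² + (f_v + f_ty)²] = √[8.496² + (4.607 + 7.363)²] = 14.68 kip/in.
Capacity per unit length: φr_n = 0.75 × 0.6 × 80 × (0.707 × 0.625) = 15.91 kip/in.
14.68 ≤ 15.91 → adequate.

f_max ≈ 14.7 kip/in; adequate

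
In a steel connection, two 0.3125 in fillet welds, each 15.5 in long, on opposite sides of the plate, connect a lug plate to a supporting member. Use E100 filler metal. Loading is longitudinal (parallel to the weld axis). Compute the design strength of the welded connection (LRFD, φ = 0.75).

E100XX → F_EXX = 100 ksi.
Effective throat t_e = 0.707 × 0.3125 = 0.2209 in.
Total length L = 31 in; A_we = 0.2209 × 31 = 6.849 in².
F_nw = 0.6 F_EXX = 0.6 × 100 = 60 ksi.
φR_n = 0.75 × 60 × 6.849 = 308.2 kips.

φR_n ≈ 308 kips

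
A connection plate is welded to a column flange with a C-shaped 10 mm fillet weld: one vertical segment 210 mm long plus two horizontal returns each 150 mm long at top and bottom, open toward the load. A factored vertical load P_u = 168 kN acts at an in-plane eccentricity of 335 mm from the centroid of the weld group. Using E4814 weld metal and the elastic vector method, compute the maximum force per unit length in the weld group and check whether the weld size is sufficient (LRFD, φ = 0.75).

f_max ≈ 1820 N/mm; NOT adequate

E48XX → F_EXX = 480 MPa.
Total weld length L_w = 510 mm. Treat welds as unit-width lines.
Centroid: x̄ = 2×150×75 / 510 = 44.12 mm from the vertical weld.
Polar moment about centroid: J = I_x + I_y = [210³/12 + 2×150×105²] + [210×44.12² + 2(150³/12 + 150×30.88²)] = 5337000 mm³.
Direct shear f_v = P/L_w = 168×10³ / 510 = 329.4 N/mm (vertical).
Torsion M = P·e = 168×10³ × 335 = 56280000 N·mm.
Critical point at (x, y) = (105.9, 105) from centroid. f_tx = M·y/J = 1107 N/mm; f_ty = M·x/J = 1117 N/mm.
Resultant f_max = √[f_tx² + (f_v + f_ty)²] = √[1107² + (329.4 + 1117)²] = 1821 N/mm.
Capacity per unit length: φr_n = 0.75 × 0.6 × 480 × (0.707 × 10) = 1527 N/mm.
1821 > 1527 → NOT adequate.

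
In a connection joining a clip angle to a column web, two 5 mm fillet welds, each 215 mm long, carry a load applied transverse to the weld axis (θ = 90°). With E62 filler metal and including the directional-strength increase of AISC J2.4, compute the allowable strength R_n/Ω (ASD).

R_n/Ω ≈ 424 kN

E62XX → F_EXX = 620 MPa.
t_e = 0.707 × 5 = 3.535 mm; A_we = 3.535 × 430 = 1520 mm².
Directional factor: 1.0 + 0.5 sin^1.5(90°) = 1.5.
F_nw = 0.6 × 620 × 1.5 = 558 MPa.
R_n/Ω = (558 × 1520) / 2.0 × 10⁻³ = 424.1 kN.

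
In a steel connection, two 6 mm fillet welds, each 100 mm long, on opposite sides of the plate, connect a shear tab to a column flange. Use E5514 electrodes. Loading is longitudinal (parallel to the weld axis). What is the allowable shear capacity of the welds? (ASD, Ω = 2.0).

E55XX → F_EXX = 550 MPa.
Effective throat t_e = 0.707 × 6 = 4.242 mm.
Total length L = 200 mm; A_we = 4.242 × 200 = 848.4 mm².
F_nw = 0.6 F_EXX = 0.6 × 550 = 330 MPa.
R_n = 330 × 848.4 × 10⁻³ = 280 kN; R_n/Ω = 280/2.0 = 140 kN.

R_n/Ω ≈ 140 kN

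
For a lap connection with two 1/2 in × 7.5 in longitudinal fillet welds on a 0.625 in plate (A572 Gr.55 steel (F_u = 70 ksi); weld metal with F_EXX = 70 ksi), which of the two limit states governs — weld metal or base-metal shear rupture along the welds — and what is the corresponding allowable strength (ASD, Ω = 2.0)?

R_n/Ω ≈ 111 kip (weld metal governs)

t_e = 0.707 × 0.5 = 0.3535 in; L = 15 in.
Weld metal: R_n/Ω = (1/2.0) × 0.6 × 70 × 0.3535 × 15 = 111.4 kip.
Base metal (shear rupture): R_n/Ω = (1/2.0) × 0.6 × 70 × 0.625 × 15 = 196.9 kip.
Governing: weld metal.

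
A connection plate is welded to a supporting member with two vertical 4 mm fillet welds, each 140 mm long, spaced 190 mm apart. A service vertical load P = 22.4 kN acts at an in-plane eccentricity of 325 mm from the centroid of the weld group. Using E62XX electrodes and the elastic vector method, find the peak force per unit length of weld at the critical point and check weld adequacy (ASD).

f_max ≈ 355 N/mm; adequate

E62XX → F_EXX = 620 MPa.
Total weld length L_w = 280 mm. Treat welds as unit-width lines.
Polar moment about centroid: J = 2[d³/12 + d(b/2)²] = 2[140³/12 + 140×95²] = 2984000 mm³.
Direct shear f_v = P/L_w = 22.4×10³ / 280 = 80 N/mm (vertical).
Torsion M = P·e = 22.4×10³ × 325 = 7280000 N·mm.
Critical point at (x, y) = (95, 70) from centroid. f_tx = M·y/J = 170.8 N/mm; f_ty = M·x/J = 231.7 N/mm.
Resultant f_max = √[f_tx² + (f_v + f_ty)²] = √[170.8² + (80 + 231.7)²] = 355.4 N/mm.
Capacity per unit length: r_n/Ω = (1/2.0) × 0.6 × 620 × (0.707 × 4) = 526 N/mm.
355.4 ≤ 526 → adequate.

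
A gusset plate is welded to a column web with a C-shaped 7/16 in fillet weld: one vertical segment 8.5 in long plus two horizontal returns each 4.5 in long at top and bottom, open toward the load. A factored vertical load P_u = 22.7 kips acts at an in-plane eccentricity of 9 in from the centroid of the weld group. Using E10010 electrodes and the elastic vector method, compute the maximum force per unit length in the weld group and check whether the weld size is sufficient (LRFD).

E100XX → F_EXX = 100 ksi.
Total weld length L_w = 17.5 in. Treat welds as unit-width lines.
Centroid: x̄ = 2×4.5×2.25 / 17.5 = 1.157 in from the vertical weld.
Polar moment about centroid: J = I_x + I_y = [8.5³/12 + 2×4.5×4.25²] + [8.5×1.157² + 2(4.5³/12 + 4.5×1.093²)] = 251.1 in³.
Direct shear f_v = P/L_w = 22.7 / 17.5 = 1.297 kip/in (vertical).
Torsion M = P·e = 22.7 × 9 = 204.3 kip·in.
Critical point at (x, y) = (3.343, 4.25) from centroid. f_tx = M·y/J = 3.458 kip/in; f_ty = M·x/J = 2.72 kip/in.
Resultant f_max = √[f_tx² + (f_v + f_ty)²] = √[3.458² + (1.297 + 2.72)²] = 5.301 kip/in.
Capacity per unit length: φr_n = 0.75 × 0.6 × 100 × (0.707 × 0.4375) = 13.92 kip/in.
5.301 ≤ 13.92 → adequate.

f_max ≈ 5.3 kip/in; adequate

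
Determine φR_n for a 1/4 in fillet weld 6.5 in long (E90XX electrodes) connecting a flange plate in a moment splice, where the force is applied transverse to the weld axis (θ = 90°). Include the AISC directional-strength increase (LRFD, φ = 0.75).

E90XX → F_EXX = 90 ksi.
t_e = 0.707 × 0.25 = 0.1767 in; A_we = 0.1767 × 6.5 = 1.149 in².
Directional factor: 1.0 + 0.5 sin^1.5(90°) = 1.5.
F_nw = 0.6 × 90 × 1.5 = 81 ksi.
φR_n = 0.75 × 81 × 1.149 = 69.79 kips.

φR_n ≈ 69.8 kips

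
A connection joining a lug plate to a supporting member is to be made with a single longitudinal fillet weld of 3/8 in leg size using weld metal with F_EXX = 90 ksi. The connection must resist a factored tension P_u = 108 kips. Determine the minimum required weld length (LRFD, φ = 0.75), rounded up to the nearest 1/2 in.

Throat t_e = 0.707 × 0.375 = 0.2651 in.
φr_n = 0.75 × 0.6 × 90 × 0.2651 = 10.74 kips/in.
L_req = P_u / φr_n = 108 / 10.74 = 10.06 in total.
Round up → use L = 10.5 in.

L = 10.5 in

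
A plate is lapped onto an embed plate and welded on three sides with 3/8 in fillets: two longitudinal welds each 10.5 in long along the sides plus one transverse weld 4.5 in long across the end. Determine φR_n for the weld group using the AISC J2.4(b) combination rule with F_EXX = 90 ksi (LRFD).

φR_n ≈ 274 kip

t_e = 0.707 × 0.375 = 0.2651 in.
R_nwl = 0.6 × 90 × 0.2651 × 21 = 300.7 kip (longitudinal, 2 welds).
R_nwt = 0.6 × 90 × 0.2651 × 4.5 = 64.43 kip (transverse, base value).
(i) R_nwl + R_nwt = 365.1 kip; (ii) 0.85 R_nwl + 1.5 R_nwt = 352.2 kip.
R_n = max = 365.1 kip [governs: (i)]; φR_n = 273.8 kip.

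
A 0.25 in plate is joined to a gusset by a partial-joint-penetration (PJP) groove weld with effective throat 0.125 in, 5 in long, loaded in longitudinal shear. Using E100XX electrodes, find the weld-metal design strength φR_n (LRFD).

E100XX → F_EXX = 100 ksi.
Effective throat (given) t_e = 0.125 in.
A_we = 0.125 × 5 = 0.625 in².
F_nw = 0.6 F_EXX = 60 ksi.
φR_n = 0.75 × 60 × 0.625 = 28.12 kips.

φR_n ≈ 28.1 kips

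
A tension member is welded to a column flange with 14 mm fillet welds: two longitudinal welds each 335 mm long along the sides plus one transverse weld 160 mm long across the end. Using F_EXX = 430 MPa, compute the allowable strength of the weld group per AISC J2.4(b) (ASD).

R_n/Ω ≈ 1060 kN

t_e = 0.707 × 14 = 9.898 mm.
R_nwl = 0.6 × 430 × 9.898 × 670 × 10⁻³ = 1711 kN (longitudinal, 2 welds).
R_nwt = 0.6 × 430 × 9.898 × 160 × 10⁻³ = 408.6 kN (transverse, base value).
(i) R_nwl + R_nwt = 2120 kN; (ii) 0.85 R_nwl + 1.5 R_nwt = 2067 kN.
R_n = max = 2120 kN [governs: (i)]; R_n/Ω = 1060 kN.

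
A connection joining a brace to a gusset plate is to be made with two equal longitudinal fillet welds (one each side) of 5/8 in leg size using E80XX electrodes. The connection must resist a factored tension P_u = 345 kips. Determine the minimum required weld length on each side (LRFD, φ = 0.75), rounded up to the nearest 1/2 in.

L = 11 in on each side

E80XX → F_EXX = 80 ksi.
Throat t_e = 0.707 × 0.625 = 0.4419 in.
φr_n = 0.75 × 0.6 × 80 × 0.4419 = 15.91 kips/in.
L_req = P_u / φr_n = 345 / 15.91 = 21.69 in total.
Per side: 21.69 / 2 = 10.84 in.
Round up → use L = 11 in on each side.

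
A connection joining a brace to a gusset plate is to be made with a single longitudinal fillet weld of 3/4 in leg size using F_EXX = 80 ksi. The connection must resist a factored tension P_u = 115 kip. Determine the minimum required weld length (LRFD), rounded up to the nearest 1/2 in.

L = 6.5 in

Throat t_e = 0.707 × 0.75 = 0.5302 in.
φr_n = 0.75 × 0.6 × 80 × 0.5302 = 19.09 kip/in.
L_req = P_u / φr_n = 115 / 19.09 = 6.024 in total.
Round up → use L = 6.5 in.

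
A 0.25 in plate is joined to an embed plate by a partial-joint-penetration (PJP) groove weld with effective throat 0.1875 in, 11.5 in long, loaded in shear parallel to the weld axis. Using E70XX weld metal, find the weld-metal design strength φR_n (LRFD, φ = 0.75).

E70XX → F_EXX = 70 ksi.
Effective throat (given) t_e = 0.1875 in.
A_we = 0.1875 × 11.5 = 2.156 in².
F_nw = 0.6 F_EXX = 42 ksi.
φR_n = 0.75 × 42 × 2.156 = 67.92 kips.

φR_n ≈ 67.9 kips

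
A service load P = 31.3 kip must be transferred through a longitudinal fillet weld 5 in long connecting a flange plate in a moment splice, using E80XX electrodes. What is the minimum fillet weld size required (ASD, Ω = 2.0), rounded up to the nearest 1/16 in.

w = 3/8 in

E80XX → F_EXX = 80 ksi.
Total weld length L = 5 in.
Required throat t_e = P × Ω / (0.6 F_EXX × L) = 31.3 × 2.0 / (0.6 × 80 × 5) = 0.2608 in.
Required leg w = t_e / 0.707 = 0.3689 in → use 3/8 in.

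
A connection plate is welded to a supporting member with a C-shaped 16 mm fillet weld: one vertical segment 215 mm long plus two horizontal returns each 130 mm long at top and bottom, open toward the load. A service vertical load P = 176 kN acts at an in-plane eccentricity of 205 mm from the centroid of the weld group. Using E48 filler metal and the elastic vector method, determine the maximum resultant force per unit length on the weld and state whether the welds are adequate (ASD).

f_max ≈ 1370 N/mm; adequate

E48XX → F_EXX = 480 MPa.
Total weld length L_w = 475 mm. Treat welds as unit-width lines.
Centroid: x̄ = 2×130×65 / 475 = 35.58 mm from the vertical weld.
Polar moment about centroid: J = I_x + I_y = [215³/12 + 2×130×107.5²] + [215×35.58² + 2(130³/12 + 130×29.42²)] = 4696000 mm³.
Direct shear f_v = P/L_w = 176×10³ / 475 = 370.5 N/mm (vertical).
Torsion M = P·e = 176×10³ × 205 = 36080000 N·mm.
Critical point at (x, y) = (94.42, 107.5) from centroid. f_tx = M·y/J = 825.9 N/mm; f_ty = M·x/J = 725.4 N/mm.
Resultant f_max = √[f_tx² + (f_v + f_ty)²] = √[825.9² + (370.5 + 725.4)²] = 1372 N/mm.
Capacity per unit length: r_n/Ω = (1/2.0) × 0.6 × 480 × (0.707 × 16) = 1629 N/mm.
1372 ≤ 1629 → adequate.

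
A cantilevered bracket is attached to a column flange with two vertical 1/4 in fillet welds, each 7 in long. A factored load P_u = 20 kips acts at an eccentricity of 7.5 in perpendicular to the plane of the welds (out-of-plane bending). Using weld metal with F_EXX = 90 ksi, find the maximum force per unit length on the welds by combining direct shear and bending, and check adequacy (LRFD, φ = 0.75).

L_w = 2 × 7 = 14 in; section modulus (unit throat) S = 2 × L²/6 = 16.33 in².
Direct shear f_v = P/L_w = 20/14 = 1.429 kip/in.
Moment M = P × e = 20 × 7.5 = 150 kip·in; bending f_b = M/S = 9.184 kip/in.
f_max = √(f_v² + f_b²) = √(1.429² + 9.184²) = 9.294 kip/in.
φr_n = 0.75 × 0.6 × 90 × (0.707 × 0.25) = 7.158 kip/in → NOT adequate.

f_max ≈ 9.29 kip/in; NOT adequate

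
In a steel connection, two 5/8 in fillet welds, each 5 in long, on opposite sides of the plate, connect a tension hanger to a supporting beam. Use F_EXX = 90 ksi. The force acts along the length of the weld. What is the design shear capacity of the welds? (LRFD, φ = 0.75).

Effective throat t_e = 0.707 × 0.625 = 0.4419 in.
Total length L = 10 in; A_we = 0.4419 × 10 = 4.419 in².
F_nw = 0.6 F_EXX = 0.6 × 90 = 54 ksi.
φR_n = 0.75 × 54 × 4.419 = 179 kips.

φR_n ≈ 179 kips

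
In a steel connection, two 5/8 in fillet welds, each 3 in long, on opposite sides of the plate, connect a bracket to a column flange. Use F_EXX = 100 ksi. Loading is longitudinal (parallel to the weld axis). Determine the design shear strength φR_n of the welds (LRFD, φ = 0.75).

Effective throat t_e = 0.707 × 0.625 = 0.4419 in.
Total length L = 6 in; A_we = 0.4419 × 6 = 2.651 in².
F_nw = 0.6 F_EXX = 0.6 × 100 = 60 ksi.
φR_n = 0.75 × 60 × 2.651 = 119.3 kips.

φR_n ≈ 119 kips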